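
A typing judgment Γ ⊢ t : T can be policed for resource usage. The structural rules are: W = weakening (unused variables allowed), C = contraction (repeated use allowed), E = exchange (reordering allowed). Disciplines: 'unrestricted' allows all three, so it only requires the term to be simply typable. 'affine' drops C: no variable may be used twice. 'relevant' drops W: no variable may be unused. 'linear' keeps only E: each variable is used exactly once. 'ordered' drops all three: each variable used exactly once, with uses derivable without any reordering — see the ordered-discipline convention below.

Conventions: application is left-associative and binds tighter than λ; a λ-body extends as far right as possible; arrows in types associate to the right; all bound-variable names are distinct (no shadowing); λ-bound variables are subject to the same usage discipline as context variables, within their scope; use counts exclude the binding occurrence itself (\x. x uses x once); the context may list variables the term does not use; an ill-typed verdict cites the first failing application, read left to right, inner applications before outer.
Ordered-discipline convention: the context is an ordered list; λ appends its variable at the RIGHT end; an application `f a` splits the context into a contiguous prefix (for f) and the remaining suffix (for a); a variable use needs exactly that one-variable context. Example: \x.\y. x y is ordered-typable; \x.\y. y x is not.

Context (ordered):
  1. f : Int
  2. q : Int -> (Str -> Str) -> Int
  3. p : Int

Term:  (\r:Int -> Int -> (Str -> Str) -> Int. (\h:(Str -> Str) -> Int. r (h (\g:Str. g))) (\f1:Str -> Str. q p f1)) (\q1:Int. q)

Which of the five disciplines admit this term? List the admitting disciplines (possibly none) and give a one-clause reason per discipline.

accepted by: unrestricted
counts: f: 0, q: 2, p: 1, r (bound): 1, h (bound): 1, g (bound): 1, f1 (bound): 1, q1 (bound): 0
use order (left to right): r, h, g, q, p, f1, q
typing: the term checks, with type Int -> (Str -> Str) -> Int
ordered: ✗, q ×2 used more than once (contraction); f, q1 never used (weakening)
linear: ✗, q ×2 used more than once (contraction); f, q1 never used (weakening)
affine: ✗, q ×2 used more than once (contraction)
relevant: ✗, f, q1 never used (weakening)
unrestricted: ✓, type-checks (Int -> (Str -> Str) -> Int) and nothing is barred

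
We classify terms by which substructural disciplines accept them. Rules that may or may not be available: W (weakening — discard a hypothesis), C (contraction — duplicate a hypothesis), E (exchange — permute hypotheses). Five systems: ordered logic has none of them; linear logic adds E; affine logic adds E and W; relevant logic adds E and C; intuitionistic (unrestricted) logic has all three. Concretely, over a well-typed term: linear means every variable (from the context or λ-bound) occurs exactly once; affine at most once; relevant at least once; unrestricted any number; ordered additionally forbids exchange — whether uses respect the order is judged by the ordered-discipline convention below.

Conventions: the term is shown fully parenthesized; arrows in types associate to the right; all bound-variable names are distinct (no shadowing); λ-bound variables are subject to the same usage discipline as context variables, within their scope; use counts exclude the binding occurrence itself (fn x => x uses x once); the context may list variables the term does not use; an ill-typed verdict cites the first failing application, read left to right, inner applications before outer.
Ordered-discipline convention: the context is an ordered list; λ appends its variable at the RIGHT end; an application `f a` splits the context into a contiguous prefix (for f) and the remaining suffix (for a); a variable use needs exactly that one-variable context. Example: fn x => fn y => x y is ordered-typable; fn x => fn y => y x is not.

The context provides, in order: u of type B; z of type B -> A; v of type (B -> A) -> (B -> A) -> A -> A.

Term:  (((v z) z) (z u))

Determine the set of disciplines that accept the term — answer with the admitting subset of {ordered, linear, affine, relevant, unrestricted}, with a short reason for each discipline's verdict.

accepted by: relevant, unrestricted
variable uses: u ×1, z ×3, v ×1
left-to-right use order: v, z, z, z, u
typing: ✓ — A
ordered: ✗, uses contraction: z ×3
linear: ✗, uses contraction: z ×3
affine: ✗, uses contraction: z ×3
relevant: ✓, u, z, v: all used, weakening unneeded
unrestricted: ✓, type-checks (A) and nothing is barred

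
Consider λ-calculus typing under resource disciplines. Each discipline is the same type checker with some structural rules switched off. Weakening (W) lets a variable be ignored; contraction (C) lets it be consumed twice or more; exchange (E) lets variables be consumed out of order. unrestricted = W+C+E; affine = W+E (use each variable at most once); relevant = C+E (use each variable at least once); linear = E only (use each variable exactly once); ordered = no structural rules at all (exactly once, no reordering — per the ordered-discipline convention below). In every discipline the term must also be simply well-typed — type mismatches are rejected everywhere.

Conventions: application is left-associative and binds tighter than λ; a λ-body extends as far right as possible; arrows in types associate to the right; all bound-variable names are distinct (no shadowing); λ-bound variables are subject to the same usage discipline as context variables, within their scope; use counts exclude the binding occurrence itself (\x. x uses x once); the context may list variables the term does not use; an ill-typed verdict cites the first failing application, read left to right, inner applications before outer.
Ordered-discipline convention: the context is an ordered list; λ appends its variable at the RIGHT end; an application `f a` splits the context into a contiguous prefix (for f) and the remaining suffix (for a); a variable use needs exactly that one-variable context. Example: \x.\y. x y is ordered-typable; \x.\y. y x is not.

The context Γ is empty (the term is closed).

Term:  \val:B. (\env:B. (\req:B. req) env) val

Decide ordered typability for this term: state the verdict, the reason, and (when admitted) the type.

yes — one use each (val, env, req); ordered split holds; term : B -> B
use counts: val (bound) ×1; env (bound) ×1; req (bound) ×1
use order (left to right): req, env, val
typing: well-typed — term : B -> B
summary: ordered ✓ · linear ✓ · affine ✓ · relevant ✓ · unrestricted ✓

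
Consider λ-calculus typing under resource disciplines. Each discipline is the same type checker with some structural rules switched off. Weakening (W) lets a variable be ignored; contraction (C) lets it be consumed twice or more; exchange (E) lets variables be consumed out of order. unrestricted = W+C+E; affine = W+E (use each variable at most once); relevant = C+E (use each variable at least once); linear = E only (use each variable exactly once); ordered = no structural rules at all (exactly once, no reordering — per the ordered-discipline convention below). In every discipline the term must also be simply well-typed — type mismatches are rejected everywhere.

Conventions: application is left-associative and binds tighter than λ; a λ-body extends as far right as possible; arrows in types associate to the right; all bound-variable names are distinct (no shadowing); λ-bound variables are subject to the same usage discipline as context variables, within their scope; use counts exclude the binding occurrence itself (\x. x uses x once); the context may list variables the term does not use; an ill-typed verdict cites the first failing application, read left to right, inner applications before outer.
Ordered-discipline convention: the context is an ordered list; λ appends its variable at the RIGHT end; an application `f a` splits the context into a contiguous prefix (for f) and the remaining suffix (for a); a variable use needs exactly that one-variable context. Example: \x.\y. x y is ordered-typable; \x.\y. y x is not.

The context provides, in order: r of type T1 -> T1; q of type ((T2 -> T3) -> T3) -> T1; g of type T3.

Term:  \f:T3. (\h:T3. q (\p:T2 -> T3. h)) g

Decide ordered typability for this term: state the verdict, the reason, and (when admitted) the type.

no — r, f, p never used (weakening)
counts: r=0; q=1; g=1; f (bound)=0; h (bound)=1; p (bound)=0
left-to-right use order: q, h, g
typing: ✓ — T3 -> T1
per-discipline verdicts: ordered ✗ · linear ✗ · affine ✓ · relevant ✗ · unrestricted ✓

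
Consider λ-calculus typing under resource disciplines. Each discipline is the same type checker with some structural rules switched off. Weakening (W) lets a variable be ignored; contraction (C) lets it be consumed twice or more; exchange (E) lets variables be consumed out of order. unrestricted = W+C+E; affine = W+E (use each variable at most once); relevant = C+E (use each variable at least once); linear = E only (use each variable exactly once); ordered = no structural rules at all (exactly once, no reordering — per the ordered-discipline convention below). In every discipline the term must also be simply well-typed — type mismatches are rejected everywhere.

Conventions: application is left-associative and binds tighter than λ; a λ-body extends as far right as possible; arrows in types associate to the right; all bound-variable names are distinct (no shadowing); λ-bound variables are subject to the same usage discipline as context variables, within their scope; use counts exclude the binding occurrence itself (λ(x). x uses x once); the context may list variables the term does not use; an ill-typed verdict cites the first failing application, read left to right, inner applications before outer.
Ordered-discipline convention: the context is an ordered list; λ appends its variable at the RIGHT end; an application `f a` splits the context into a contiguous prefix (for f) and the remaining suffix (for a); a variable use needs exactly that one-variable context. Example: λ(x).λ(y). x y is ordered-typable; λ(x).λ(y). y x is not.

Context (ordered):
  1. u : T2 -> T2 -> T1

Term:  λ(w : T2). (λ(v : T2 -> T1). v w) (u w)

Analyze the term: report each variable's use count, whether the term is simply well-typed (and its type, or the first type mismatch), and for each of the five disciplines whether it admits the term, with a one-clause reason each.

usage: u ×1; w (bound) ×2; v (bound) ×1
left-to-right use order: v, w, u, w
typing: the term checks, with type T2 -> T1
ordered: ✗ — repeated use of w ×2
linear: ✗ — repeated use of w ×2
affine: ✗ — repeated use of w ×2
relevant: ✓ — none of u, w, v goes unused
unrestricted: ✓ — type-checks (T2 -> T1) and nothing is barred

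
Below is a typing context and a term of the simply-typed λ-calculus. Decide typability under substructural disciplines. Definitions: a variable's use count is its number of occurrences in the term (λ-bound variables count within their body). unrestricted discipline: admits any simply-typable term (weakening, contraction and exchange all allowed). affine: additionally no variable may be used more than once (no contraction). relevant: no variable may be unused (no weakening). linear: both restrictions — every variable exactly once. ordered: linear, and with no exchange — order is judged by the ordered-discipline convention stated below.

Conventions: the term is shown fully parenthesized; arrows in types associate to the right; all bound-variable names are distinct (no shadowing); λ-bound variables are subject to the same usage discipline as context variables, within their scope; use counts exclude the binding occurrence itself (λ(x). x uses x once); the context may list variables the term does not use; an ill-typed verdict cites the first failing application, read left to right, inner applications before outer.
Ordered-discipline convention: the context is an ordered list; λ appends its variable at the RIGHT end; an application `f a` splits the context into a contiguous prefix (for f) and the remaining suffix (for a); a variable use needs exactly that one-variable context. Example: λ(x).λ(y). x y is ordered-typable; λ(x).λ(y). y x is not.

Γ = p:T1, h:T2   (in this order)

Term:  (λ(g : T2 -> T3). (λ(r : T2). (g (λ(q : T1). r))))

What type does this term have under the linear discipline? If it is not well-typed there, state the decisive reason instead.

not well-typed under linear — fails simple typing
counts: p: 0×, h: 0×, g (λ-bound): 1×, r (λ-bound): 1×, q (λ-bound): 0×
left-to-right use order: g, r
typing: ill-typed: argument of type T1 -> T2 where T2 is required
across the five disciplines: ordered ✗; linear ✗; affine ✗; relevant ✗; unrestricted ✗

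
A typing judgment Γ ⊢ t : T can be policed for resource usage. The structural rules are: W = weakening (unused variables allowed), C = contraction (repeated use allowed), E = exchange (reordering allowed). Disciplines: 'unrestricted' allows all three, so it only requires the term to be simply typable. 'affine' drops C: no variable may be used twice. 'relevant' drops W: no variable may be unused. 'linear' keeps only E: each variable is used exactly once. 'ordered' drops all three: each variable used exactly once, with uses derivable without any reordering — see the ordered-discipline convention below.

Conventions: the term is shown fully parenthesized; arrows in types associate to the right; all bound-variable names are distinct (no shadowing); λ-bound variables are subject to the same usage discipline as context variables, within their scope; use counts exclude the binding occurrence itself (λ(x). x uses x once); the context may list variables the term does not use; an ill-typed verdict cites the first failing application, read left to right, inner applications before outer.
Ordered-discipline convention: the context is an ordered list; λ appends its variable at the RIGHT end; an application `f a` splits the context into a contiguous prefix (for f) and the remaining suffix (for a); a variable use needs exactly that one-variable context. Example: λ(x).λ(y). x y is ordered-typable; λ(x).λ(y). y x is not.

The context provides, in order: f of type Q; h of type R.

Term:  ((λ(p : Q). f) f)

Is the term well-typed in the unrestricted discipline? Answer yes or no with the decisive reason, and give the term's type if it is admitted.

yes — simply typable at Q; W, C, E all held; term : Q
use counts: f: 2×, h: 0×, p (λ-bound): 0×
left-to-right use order: f, f
typing: well-typed — term : Q
all disciplines: ordered ✗; linear ✗; affine ✗; relevant ✗; unrestricted ✓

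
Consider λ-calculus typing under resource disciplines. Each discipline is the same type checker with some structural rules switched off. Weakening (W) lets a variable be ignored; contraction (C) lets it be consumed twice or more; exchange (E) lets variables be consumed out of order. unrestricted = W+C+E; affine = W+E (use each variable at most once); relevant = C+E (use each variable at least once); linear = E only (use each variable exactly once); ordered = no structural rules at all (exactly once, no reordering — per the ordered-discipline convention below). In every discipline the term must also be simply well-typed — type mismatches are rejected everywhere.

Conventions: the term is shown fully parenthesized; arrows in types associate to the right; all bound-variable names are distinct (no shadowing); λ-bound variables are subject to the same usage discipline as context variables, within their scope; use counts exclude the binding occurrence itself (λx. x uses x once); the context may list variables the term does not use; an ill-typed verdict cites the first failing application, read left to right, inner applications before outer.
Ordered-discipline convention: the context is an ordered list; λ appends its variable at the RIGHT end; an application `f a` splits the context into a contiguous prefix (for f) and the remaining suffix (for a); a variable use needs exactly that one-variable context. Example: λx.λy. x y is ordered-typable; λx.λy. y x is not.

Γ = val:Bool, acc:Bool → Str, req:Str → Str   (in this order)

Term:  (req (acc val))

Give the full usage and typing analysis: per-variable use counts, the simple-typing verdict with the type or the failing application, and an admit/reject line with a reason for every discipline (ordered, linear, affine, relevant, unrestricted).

variable uses: val ×1, acc ×1, req ×1
use order (left to right): req, acc, val
typing: ✓ — Str
ordered: ✗ — no contiguous prefix/suffix split fits req, acc, val
linear: ✓ — single use per variable (val, acc, req)
affine: ✓ — val, acc, req: no repeats, contraction unneeded
relevant: ✓ — none of val, acc, req goes unused
unrestricted: ✓ — simply typable at Str; W, C, E all held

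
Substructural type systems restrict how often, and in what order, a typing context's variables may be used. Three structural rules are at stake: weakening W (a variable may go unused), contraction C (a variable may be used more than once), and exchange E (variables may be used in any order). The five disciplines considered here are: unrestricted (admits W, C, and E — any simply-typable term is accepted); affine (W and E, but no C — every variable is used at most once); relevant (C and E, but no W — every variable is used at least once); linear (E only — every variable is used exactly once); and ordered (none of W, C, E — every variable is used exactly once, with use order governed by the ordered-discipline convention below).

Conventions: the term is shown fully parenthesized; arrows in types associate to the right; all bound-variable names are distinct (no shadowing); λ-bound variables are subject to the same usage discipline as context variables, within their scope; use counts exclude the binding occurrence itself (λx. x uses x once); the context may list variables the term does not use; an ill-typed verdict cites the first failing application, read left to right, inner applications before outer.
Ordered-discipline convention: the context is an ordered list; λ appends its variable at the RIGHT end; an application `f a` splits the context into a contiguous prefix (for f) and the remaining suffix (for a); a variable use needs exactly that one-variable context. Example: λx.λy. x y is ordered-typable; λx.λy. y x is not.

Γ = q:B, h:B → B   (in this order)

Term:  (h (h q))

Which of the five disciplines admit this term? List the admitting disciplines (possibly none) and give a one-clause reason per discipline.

accepted by: relevant, unrestricted
usage: q ×1, h ×2
order of uses: h, h, q
typing: well-typed at B
ordered ✗ (h ×2 used more than once (contraction))
linear ✗ (h ×2 used more than once (contraction))
affine ✗ (h ×2 used more than once (contraction))
relevant ✓ (at least one use each (q, h))
unrestricted ✓ (simply typable at B; W, C, E all held)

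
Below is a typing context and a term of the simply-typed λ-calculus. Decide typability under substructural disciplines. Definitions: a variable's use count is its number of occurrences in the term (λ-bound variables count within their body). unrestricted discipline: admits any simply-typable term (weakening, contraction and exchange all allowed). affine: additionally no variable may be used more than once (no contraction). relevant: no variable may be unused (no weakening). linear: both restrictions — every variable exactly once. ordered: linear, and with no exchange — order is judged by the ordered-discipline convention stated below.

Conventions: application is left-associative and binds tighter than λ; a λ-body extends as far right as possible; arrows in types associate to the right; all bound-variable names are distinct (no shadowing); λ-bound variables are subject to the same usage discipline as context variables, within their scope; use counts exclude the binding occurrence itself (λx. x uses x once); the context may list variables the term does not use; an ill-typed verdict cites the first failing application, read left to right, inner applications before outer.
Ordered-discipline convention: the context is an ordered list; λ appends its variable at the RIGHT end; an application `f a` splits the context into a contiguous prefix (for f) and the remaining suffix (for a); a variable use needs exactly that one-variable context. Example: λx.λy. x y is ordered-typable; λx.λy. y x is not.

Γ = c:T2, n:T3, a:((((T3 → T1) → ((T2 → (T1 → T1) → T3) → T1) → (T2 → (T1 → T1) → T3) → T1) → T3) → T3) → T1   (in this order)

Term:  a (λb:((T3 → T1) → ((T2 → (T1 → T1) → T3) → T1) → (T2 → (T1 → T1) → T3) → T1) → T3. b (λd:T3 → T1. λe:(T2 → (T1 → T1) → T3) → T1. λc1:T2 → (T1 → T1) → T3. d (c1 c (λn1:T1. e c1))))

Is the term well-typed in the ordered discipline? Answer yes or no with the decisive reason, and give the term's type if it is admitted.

no — c1 ×2 used more than once (contraction); needs weakening: n, n1 unused
use counts: c=1, n=0, a=1, b (λ-bound)=1, d (λ-bound)=1, e (λ-bound)=1, c1 (λ-bound)=2, n1 (λ-bound)=0
use order (left to right): a, b, d, c1, c, e, c1
typing: the term checks, with type T1
across the five disciplines: ordered ✗; linear ✗; affine ✗; relevant ✗; unrestricted ✓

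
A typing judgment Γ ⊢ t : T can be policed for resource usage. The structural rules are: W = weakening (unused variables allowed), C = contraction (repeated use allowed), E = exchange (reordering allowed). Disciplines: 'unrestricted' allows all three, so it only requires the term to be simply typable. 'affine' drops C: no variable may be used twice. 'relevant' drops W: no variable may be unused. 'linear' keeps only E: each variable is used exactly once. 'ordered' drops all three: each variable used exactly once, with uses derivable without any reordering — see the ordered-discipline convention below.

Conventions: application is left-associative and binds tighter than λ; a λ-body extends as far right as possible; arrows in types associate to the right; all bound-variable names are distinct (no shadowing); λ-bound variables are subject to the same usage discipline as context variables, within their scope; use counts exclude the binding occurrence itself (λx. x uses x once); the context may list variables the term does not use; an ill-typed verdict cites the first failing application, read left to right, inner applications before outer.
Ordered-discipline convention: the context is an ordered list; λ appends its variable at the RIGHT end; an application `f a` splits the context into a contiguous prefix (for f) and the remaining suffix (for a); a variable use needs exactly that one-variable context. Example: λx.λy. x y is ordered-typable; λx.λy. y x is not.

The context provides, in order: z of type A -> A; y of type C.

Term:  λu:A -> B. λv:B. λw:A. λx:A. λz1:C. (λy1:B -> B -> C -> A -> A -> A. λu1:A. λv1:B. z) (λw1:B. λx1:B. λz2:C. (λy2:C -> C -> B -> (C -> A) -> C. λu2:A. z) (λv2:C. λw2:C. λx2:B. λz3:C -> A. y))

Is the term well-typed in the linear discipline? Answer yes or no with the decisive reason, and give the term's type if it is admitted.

no — needs contraction — z ×2; unused: u, v, w, x, z1, y1, u1, v1, w1, x1, z2, y2, u2, v2, w2, x2, z3 — weakening required
use counts: z=2, y=1, u (bound)=0, v (bound)=0, w (bound)=0, x (bound)=0, z1 (bound)=0, y1 (bound)=0, u1 (bound)=0, v1 (bound)=0, w1 (bound)=0, x1 (bound)=0, z2 (bound)=0, y2 (bound)=0, u2 (bound)=0, v2 (bound)=0, w2 (bound)=0, x2 (bound)=0, z3 (bound)=0
left-to-right use order: z, z, y
typing: well-typed at (A -> B) -> B -> A -> A -> C -> A -> B -> A -> A
all disciplines: ordered ✗, linear ✗, affine ✗, relevant ✗, unrestricted ✓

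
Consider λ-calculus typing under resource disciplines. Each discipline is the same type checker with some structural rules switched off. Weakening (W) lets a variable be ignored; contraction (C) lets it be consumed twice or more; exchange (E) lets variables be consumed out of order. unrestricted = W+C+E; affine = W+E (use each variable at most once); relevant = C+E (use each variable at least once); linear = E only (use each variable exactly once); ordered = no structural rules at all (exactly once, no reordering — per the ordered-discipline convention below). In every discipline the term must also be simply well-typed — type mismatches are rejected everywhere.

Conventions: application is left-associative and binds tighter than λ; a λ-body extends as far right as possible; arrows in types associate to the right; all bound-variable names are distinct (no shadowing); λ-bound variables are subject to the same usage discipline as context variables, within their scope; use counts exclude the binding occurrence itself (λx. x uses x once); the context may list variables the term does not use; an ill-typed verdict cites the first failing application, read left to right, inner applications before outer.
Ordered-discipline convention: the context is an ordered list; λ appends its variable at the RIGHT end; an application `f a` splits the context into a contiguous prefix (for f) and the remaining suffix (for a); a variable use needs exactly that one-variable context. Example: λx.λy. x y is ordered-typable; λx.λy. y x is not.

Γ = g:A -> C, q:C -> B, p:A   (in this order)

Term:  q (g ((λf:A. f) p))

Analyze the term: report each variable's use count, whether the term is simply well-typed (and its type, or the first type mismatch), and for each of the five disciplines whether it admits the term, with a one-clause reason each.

use counts: g ×1, q ×1, p ×1, f [bound] ×1
use order (left to right): q, g, f, p
typing: the term checks, with type B
ordered: ✗ — use order q, g, f, p needs exchange
linear: ✓ — exactly-once usage across g, q, p, f
affine: ✓ — at most one use each (g, q, p, f)
relevant: ✓ — at least one use each (g, q, p, f)
unrestricted: ✓ — typability at B is all that's needed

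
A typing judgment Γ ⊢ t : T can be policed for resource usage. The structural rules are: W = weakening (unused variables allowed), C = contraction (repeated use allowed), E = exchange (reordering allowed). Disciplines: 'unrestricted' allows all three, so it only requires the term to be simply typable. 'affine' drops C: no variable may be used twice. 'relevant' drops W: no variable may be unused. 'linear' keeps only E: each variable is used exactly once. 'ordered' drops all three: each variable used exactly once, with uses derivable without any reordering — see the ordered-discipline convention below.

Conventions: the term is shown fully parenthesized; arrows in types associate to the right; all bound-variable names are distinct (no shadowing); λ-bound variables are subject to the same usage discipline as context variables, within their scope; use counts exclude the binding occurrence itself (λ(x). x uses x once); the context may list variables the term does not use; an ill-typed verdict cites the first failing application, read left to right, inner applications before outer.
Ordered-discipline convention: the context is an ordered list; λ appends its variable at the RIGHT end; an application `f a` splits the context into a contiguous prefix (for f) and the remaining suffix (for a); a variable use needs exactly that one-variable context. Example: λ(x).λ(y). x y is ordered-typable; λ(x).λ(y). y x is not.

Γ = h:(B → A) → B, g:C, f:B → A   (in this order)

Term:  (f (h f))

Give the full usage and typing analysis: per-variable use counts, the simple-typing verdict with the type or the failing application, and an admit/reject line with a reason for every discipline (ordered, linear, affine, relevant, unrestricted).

use counts: h=1; g=0; f=2
order of uses: f, h, f
typing: well-typed at A
ordered: ✗ — uses contraction: f ×2; g never used (weakening)
linear: ✗ — uses contraction: f ×2; g never used (weakening)
affine: ✗ — uses contraction: f ×2
relevant: ✗ — g never used (weakening)
unrestricted: ✓ — typability at A is all that's needed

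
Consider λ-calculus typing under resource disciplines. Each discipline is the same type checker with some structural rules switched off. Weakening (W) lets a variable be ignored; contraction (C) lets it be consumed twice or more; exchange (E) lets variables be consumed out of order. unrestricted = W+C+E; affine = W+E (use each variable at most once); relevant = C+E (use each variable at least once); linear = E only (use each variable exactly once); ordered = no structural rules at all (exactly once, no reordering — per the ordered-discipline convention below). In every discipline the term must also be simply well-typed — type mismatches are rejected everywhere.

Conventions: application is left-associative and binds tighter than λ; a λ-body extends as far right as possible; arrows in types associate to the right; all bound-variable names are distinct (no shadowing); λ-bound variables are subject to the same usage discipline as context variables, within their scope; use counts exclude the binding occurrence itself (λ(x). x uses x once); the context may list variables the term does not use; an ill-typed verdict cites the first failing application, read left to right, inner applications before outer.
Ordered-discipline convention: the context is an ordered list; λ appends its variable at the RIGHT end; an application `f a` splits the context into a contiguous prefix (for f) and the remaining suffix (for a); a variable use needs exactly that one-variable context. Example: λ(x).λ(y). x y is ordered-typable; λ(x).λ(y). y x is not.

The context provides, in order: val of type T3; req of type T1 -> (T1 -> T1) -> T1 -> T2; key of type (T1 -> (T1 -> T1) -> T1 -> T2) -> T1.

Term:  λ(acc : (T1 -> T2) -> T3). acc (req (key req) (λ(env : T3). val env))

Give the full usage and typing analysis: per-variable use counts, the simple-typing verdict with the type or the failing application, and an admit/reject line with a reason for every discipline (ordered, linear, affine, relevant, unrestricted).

usage: val: 1×, req: 2×, key: 1×, acc [bound]: 1×, env [bound]: 1×
uses in reading order: acc, req, key, req, val, env
typing: ill-typed: non-arrow in function slot: T3
ordered: ✗ — fails simple typing
linear: ✗ — a type mismatch blocks all five
affine: ✗ — the type mismatch rejects it
relevant: ✗ — not simply typable
unrestricted: ✗ — fails simple typing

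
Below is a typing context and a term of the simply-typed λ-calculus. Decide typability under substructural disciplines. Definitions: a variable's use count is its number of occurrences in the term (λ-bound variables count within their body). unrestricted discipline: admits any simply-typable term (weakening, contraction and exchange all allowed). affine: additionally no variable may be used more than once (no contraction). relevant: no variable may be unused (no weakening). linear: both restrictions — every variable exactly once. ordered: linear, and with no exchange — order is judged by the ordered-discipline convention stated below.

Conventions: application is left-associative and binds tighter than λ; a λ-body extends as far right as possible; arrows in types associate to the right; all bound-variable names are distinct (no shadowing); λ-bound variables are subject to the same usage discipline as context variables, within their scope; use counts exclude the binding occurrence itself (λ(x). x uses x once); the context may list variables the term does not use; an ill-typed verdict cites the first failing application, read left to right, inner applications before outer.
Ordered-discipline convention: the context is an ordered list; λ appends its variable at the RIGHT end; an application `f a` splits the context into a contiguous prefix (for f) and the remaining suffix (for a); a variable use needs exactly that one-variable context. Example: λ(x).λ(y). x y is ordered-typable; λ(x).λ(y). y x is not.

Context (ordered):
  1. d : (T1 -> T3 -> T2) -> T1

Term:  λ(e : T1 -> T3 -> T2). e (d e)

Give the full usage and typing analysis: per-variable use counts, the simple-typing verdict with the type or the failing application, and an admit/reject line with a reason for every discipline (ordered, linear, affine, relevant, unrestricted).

counts: d=1, e (λ-bound)=2
use order (left to right): e, d, e
typing: well-typed at (T1 -> T3 -> T2) -> T3 -> T2
ordered: ✗ — e ×2 used more than once (contraction)
linear: ✗ — e ×2 used more than once (contraction)
affine: ✗ — e ×2 used more than once (contraction)
relevant: ✓ — d, e: all used, weakening unneeded
unrestricted: ✓ — simply typable at (T1 -> T3 -> T2) -> T3 -> T2; W, C, E all held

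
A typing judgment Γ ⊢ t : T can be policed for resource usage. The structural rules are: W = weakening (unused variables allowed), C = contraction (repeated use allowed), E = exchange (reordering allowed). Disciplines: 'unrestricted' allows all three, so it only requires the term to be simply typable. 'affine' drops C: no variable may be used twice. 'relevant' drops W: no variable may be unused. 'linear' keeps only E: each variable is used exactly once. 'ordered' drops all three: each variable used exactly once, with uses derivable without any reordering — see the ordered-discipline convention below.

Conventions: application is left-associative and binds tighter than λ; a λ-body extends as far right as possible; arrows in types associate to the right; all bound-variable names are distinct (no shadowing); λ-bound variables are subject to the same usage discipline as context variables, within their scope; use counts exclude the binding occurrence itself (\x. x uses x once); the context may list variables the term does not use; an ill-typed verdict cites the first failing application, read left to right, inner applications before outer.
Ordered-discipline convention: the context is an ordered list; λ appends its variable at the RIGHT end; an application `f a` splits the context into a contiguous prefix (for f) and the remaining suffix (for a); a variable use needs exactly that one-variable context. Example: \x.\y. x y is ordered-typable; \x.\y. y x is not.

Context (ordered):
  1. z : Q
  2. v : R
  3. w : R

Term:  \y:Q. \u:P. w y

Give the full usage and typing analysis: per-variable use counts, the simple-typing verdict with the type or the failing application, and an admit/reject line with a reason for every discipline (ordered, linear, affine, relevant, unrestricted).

usage: z=0; v=0; w=1; y (λ-bound)=1; u (λ-bound)=0
order of uses: w, y
typing: ill-typed: applying a non-function (R)
ordered ✗ (a type mismatch blocks all five)
linear ✗ (the type mismatch rejects it)
affine ✗ (not simply typable)
relevant ✗ (fails simple typing)
unrestricted ✗ (a type mismatch blocks all five)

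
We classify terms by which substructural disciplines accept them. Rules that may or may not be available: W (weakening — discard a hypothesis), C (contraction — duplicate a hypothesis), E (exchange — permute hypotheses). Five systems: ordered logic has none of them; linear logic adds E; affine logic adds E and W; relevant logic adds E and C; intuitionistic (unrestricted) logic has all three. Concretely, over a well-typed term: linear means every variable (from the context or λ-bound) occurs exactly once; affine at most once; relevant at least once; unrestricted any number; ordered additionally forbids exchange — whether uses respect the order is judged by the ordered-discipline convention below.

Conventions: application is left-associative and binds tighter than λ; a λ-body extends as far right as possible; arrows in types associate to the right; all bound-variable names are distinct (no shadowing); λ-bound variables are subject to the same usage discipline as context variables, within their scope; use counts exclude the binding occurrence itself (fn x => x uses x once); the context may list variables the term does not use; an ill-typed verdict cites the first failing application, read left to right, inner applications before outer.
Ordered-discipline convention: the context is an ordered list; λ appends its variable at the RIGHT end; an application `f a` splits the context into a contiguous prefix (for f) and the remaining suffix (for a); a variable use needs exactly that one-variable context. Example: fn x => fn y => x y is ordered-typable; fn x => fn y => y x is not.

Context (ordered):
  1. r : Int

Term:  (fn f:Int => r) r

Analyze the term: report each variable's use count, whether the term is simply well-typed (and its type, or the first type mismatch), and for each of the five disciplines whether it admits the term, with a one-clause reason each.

counts: r ×2, f (λ-bound) ×0
use order (left to right): r, r
typing: well-typed — term : Int
ordered: ✗, uses contraction: r ×2; f never used (weakening)
linear: ✗, uses contraction: r ×2; f never used (weakening)
affine: ✗, uses contraction: r ×2
relevant: ✗, f never used (weakening)
unrestricted: ✓, well-typed at Int; no restrictions here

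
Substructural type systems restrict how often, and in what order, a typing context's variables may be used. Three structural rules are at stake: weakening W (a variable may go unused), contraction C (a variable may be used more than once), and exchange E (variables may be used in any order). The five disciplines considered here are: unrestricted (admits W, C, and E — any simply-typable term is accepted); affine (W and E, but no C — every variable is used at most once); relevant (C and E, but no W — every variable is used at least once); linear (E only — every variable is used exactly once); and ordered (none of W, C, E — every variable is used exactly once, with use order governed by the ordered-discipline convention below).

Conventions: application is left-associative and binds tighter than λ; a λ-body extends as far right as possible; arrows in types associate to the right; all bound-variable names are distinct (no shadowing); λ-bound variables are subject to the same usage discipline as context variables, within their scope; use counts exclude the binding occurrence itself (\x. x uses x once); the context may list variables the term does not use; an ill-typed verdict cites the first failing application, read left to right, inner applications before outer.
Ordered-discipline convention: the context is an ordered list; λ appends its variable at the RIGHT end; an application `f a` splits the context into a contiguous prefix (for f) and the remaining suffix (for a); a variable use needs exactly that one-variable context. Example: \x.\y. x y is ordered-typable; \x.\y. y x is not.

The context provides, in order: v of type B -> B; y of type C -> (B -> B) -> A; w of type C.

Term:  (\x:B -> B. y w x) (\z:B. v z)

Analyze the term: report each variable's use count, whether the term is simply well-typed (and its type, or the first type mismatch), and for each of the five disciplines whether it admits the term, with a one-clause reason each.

variable uses: v=1; y=1; w=1; x (bound)=1; z (bound)=1
left-to-right use order: y, w, x, v, z
typing: ✓ — A
ordered: ✗, no ordered split (uses run y, w, x, v, z)
linear: ✓, v, y, w, x, z: one use apiece
affine: ✓, at most one use each (v, y, w, x, z)
relevant: ✓, every one of v, y, w, x, z appears
unrestricted: ✓, typability at A is all that's needed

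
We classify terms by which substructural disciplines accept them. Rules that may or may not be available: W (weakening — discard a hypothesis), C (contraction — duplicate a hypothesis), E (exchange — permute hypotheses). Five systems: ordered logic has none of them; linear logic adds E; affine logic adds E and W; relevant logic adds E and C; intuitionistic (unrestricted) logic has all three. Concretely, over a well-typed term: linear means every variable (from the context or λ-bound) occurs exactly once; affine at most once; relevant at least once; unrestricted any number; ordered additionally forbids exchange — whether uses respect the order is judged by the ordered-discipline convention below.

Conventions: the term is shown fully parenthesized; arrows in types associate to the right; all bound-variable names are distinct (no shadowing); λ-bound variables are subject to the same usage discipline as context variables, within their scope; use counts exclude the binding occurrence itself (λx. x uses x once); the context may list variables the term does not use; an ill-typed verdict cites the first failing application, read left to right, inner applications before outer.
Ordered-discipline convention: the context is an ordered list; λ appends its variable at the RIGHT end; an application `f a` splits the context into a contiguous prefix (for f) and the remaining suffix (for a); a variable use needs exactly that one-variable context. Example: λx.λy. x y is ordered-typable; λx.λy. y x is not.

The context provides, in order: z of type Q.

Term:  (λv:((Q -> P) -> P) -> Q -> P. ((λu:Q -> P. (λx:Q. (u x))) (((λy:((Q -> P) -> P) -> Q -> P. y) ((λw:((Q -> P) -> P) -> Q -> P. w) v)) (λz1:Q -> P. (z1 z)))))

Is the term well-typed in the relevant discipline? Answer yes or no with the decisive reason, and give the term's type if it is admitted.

yes — none of z, v, u, x, y, w, z1 goes unused; term : (((Q -> P) -> P) -> Q -> P) -> Q -> P
use counts: z ×1, v (bound) ×1, u (bound) ×1, x (bound) ×1, y (bound) ×1, w (bound) ×1, z1 (bound) ×1
use order (left to right): u, x, y, w, v, z1, z
typing: well-typed at (((Q -> P) -> P) -> Q -> P) -> Q -> P
across the five disciplines: ordered ✗; linear ✓; affine ✓; relevant ✓; unrestricted ✓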